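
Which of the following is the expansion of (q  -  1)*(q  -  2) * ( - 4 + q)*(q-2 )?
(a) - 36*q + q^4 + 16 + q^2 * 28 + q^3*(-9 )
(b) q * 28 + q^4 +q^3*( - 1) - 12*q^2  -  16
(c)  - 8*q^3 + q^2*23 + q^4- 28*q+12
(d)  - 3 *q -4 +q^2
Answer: a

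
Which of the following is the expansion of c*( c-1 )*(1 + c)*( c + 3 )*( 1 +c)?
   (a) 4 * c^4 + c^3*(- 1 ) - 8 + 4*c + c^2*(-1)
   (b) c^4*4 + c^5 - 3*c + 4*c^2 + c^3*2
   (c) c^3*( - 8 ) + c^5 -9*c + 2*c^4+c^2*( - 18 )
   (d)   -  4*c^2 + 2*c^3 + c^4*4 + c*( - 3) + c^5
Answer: d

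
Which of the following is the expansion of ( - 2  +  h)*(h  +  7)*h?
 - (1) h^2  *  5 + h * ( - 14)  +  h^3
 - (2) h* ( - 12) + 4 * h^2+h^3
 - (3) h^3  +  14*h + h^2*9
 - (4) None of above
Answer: 1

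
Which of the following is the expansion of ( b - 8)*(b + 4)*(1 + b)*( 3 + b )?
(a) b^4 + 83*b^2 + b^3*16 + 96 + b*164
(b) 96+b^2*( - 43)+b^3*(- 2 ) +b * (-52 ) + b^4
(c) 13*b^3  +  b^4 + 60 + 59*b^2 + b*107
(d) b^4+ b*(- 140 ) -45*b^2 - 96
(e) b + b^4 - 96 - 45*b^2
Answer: d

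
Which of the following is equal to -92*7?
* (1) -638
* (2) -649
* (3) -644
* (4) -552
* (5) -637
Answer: 3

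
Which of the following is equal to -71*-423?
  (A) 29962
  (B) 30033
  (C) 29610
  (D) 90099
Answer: B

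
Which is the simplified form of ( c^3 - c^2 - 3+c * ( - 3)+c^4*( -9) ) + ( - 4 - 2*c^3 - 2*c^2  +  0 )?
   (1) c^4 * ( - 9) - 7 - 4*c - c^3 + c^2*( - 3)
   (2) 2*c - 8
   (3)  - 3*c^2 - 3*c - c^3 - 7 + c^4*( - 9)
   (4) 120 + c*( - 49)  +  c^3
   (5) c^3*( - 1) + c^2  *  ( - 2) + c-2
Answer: 3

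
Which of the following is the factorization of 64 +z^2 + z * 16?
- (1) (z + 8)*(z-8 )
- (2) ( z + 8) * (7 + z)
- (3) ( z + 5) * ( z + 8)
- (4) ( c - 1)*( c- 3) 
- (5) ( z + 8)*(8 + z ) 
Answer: 5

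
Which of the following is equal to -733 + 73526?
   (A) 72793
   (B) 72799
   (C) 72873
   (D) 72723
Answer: A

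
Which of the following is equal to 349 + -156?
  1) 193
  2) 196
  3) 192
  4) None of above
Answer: 1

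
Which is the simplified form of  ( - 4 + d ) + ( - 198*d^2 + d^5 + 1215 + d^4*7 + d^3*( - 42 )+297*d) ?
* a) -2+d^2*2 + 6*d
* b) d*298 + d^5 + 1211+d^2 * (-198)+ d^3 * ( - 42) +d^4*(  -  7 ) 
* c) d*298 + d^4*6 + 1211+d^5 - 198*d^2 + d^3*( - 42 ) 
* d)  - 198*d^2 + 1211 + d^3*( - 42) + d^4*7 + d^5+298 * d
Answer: d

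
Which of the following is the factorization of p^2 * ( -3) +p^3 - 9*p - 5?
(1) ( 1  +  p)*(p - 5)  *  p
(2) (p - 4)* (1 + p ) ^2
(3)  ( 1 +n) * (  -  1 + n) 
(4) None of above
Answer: 4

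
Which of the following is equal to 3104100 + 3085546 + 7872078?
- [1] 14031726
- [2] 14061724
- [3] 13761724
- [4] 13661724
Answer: 2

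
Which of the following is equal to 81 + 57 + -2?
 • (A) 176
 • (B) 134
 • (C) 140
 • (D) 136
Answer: D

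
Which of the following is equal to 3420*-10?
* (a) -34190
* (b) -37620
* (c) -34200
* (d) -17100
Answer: c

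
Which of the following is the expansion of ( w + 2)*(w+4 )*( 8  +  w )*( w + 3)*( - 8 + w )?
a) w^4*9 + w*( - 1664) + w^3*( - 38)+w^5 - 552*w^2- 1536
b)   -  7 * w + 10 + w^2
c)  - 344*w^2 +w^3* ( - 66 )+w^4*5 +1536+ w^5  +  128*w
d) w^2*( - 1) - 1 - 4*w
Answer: a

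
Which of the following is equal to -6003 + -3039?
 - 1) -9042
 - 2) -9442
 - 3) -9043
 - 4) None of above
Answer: 1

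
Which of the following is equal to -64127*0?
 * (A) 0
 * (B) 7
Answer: A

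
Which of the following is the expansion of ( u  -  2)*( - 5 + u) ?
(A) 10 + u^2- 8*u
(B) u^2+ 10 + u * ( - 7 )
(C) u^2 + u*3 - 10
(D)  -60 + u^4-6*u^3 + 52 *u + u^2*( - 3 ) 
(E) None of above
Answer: B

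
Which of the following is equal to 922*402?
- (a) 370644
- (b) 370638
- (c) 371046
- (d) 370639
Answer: a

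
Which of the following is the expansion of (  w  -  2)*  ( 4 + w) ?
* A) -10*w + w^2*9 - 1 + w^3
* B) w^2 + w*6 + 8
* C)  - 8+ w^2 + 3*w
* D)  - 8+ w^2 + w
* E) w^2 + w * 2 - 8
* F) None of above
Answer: E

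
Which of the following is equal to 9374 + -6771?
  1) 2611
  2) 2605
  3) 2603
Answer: 3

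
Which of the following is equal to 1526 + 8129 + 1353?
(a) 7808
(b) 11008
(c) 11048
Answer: b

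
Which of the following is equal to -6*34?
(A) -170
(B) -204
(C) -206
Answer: B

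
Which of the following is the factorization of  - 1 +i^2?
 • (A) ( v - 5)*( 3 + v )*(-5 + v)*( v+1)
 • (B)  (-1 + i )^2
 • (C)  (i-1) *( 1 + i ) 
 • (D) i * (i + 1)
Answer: C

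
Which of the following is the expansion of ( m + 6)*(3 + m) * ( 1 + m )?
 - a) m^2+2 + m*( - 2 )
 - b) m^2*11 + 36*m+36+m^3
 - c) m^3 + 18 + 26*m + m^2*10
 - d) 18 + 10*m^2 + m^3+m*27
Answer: d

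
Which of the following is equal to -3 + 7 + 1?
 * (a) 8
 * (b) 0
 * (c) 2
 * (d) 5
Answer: d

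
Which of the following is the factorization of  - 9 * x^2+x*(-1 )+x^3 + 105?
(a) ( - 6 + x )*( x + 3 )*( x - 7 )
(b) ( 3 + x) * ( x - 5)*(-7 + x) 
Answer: b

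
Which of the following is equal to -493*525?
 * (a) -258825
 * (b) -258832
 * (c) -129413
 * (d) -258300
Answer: a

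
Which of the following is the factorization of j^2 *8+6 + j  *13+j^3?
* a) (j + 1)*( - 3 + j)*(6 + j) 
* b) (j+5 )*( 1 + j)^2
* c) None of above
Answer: c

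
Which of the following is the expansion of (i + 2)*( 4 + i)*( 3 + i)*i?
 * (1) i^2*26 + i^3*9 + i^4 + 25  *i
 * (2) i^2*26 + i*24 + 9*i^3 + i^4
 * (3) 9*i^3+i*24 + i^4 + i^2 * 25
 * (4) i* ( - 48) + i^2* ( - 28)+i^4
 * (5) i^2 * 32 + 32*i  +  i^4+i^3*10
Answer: 2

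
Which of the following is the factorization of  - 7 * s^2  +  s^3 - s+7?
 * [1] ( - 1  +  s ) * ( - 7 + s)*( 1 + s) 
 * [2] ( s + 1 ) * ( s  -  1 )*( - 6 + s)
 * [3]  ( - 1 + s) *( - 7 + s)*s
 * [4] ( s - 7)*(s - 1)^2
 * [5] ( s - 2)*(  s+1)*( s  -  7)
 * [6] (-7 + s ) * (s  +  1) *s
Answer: 1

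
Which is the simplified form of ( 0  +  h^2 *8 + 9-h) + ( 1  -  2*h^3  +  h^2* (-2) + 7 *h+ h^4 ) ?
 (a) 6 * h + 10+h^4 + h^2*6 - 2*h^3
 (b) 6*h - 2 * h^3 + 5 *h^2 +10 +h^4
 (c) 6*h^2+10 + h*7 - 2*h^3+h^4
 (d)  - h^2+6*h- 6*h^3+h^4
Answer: a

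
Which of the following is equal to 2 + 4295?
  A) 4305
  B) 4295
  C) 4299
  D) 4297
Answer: D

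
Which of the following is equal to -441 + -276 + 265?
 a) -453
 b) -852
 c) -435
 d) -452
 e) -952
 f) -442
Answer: d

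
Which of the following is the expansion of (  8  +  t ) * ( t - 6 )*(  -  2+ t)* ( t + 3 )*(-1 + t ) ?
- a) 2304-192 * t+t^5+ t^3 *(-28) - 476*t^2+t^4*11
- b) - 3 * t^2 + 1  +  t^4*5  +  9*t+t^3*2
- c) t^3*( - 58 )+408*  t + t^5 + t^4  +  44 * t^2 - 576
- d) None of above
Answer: d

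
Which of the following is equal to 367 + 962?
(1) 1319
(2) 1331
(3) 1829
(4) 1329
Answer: 4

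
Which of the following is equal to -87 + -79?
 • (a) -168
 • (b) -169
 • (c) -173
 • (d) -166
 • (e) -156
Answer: d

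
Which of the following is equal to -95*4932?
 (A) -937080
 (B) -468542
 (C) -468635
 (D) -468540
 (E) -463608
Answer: D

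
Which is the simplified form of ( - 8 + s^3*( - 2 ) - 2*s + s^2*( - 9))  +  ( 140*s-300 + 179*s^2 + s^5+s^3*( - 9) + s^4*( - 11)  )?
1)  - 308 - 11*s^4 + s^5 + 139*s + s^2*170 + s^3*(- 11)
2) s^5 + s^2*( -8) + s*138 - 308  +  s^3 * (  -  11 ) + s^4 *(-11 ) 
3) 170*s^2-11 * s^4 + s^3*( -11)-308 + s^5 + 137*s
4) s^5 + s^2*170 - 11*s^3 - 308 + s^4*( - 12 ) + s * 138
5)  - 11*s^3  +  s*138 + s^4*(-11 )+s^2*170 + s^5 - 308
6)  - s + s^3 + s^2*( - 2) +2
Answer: 5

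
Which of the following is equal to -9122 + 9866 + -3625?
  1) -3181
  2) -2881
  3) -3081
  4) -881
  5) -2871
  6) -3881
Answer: 2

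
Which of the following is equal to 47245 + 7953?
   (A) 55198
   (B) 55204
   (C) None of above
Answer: A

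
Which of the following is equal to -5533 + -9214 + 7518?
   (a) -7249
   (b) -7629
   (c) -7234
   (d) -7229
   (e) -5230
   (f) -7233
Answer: d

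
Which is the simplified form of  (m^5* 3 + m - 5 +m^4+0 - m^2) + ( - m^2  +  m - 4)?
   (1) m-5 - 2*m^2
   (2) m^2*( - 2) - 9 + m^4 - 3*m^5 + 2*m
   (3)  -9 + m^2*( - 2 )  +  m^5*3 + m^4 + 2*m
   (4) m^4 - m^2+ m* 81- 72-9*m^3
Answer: 3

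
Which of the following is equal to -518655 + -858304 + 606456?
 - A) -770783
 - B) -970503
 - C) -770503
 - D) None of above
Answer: C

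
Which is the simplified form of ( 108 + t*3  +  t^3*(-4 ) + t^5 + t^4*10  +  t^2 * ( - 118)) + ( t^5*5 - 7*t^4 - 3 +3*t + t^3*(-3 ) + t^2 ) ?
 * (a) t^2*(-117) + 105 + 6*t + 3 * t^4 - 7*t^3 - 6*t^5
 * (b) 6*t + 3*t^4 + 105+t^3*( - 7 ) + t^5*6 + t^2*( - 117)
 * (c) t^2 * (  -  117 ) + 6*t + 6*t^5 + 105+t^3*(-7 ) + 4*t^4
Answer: b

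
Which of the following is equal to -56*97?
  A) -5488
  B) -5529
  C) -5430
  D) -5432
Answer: D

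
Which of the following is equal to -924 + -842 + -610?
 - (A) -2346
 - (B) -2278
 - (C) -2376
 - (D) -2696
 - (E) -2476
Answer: C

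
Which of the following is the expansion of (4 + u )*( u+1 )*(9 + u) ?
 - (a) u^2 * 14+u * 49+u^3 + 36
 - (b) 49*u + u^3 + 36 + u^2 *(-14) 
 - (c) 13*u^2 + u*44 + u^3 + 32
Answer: a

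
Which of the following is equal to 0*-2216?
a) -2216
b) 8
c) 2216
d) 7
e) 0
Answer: e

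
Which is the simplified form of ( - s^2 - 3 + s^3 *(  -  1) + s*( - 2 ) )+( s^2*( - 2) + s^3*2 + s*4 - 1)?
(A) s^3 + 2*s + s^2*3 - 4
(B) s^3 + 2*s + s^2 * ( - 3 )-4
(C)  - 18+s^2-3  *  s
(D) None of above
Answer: B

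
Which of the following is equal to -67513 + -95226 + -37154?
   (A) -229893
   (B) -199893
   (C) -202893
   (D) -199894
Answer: B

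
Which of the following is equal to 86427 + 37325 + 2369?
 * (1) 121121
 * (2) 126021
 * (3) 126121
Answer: 3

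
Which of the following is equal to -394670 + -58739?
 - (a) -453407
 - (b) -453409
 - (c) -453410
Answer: b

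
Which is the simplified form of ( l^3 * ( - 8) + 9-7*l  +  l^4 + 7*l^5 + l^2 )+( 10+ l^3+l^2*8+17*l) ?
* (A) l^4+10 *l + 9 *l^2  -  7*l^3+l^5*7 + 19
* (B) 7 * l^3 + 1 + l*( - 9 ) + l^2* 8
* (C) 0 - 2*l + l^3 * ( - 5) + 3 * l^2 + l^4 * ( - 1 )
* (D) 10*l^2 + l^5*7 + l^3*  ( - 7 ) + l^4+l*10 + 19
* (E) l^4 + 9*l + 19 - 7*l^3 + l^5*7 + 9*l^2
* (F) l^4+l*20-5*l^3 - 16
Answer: A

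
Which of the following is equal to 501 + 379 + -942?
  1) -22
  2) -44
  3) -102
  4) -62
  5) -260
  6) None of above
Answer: 4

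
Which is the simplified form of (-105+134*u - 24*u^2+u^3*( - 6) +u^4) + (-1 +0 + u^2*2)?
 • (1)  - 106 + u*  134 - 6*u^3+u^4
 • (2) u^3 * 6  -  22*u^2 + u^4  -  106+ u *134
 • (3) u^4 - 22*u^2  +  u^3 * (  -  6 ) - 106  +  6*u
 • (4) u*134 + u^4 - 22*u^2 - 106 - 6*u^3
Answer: 4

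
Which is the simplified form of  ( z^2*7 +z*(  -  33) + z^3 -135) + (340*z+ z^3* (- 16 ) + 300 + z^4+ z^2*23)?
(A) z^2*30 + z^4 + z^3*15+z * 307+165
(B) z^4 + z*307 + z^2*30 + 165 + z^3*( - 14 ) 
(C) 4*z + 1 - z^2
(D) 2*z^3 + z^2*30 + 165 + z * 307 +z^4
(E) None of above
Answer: E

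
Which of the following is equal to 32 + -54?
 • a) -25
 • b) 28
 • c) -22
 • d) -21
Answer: c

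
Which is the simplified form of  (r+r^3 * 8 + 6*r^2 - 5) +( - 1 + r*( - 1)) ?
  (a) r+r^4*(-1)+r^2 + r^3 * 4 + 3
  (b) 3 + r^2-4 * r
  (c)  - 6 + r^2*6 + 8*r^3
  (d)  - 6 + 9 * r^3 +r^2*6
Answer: c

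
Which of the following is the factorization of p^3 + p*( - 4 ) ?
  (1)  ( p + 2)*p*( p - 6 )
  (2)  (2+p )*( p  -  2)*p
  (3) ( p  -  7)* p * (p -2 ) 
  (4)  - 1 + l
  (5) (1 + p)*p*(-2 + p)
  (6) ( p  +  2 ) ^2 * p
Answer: 2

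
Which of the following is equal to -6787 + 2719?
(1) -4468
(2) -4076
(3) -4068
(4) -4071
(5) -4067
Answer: 3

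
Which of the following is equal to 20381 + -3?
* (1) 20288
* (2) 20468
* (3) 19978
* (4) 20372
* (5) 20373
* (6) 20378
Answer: 6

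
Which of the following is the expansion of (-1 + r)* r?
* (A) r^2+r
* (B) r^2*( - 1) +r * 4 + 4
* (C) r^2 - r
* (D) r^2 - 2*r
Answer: C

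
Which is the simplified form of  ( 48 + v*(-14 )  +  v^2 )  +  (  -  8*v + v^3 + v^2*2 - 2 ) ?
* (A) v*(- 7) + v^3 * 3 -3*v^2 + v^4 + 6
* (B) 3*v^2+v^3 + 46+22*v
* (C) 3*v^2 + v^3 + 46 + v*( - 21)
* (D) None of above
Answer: D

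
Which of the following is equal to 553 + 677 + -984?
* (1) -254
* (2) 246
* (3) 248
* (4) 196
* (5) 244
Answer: 2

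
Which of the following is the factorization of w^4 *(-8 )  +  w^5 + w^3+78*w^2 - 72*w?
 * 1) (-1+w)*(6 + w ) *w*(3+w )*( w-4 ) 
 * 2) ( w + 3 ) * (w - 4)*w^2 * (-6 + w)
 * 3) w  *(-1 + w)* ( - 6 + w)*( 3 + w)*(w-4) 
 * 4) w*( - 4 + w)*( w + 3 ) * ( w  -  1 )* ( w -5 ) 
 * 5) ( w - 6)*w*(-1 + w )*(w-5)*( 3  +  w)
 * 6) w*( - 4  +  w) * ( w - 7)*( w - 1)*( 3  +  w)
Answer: 3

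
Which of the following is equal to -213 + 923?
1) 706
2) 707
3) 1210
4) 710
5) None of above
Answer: 4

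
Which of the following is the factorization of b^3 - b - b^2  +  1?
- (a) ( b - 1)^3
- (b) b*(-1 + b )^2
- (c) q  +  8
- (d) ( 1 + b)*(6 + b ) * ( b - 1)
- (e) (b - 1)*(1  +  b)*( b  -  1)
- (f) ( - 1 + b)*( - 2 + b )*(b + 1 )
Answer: e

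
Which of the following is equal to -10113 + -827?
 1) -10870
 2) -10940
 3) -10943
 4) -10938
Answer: 2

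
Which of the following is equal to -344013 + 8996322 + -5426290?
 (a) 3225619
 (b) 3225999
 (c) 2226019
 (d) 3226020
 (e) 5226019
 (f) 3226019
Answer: f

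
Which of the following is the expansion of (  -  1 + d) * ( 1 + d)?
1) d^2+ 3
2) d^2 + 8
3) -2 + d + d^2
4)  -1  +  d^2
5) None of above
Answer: 4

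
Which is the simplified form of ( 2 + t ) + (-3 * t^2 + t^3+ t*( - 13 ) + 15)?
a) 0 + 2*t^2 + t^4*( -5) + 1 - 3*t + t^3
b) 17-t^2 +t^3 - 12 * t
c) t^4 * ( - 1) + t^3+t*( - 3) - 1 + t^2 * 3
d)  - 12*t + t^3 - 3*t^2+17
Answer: d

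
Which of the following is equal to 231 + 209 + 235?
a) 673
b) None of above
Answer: b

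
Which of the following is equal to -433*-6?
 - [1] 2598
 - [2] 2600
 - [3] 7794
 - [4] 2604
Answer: 1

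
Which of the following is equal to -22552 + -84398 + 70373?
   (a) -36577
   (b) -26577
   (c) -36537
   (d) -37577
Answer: a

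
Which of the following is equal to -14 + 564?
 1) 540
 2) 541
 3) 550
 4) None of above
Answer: 3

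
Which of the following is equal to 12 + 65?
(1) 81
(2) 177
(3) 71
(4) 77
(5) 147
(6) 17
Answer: 4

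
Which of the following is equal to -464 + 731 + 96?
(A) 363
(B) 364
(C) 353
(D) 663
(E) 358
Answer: A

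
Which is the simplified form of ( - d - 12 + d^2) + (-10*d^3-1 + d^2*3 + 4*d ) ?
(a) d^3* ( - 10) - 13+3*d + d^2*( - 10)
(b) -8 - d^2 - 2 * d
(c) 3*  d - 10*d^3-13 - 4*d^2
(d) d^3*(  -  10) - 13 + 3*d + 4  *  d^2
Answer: d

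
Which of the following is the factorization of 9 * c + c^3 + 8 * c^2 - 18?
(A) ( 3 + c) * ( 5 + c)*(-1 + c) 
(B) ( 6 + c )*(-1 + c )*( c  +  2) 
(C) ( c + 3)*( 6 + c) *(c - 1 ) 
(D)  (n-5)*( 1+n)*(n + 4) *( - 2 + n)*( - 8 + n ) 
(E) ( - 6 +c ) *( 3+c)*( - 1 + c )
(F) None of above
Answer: C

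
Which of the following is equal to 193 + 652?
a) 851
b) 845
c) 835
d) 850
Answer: b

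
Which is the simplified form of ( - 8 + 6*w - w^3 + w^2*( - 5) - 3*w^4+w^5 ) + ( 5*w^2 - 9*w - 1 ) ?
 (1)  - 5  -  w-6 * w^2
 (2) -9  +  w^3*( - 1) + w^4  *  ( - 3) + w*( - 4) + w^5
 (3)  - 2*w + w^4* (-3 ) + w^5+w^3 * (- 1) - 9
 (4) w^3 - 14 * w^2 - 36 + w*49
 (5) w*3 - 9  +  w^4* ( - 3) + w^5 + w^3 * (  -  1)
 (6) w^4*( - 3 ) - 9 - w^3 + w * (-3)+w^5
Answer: 6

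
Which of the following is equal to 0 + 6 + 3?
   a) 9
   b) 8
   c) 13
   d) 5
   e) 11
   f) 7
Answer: a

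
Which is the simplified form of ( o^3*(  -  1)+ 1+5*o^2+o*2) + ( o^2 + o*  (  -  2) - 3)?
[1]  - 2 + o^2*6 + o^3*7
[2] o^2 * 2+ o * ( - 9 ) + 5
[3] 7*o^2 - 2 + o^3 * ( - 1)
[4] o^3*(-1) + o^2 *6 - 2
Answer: 4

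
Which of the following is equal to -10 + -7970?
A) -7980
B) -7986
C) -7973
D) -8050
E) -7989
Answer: A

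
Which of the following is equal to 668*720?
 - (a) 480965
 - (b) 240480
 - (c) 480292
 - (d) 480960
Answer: d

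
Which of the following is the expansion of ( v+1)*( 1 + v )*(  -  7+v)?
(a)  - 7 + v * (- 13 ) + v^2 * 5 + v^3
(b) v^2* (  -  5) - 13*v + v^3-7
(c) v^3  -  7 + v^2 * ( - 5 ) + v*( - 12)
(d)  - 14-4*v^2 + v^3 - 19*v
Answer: b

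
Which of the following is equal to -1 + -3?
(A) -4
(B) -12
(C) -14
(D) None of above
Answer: A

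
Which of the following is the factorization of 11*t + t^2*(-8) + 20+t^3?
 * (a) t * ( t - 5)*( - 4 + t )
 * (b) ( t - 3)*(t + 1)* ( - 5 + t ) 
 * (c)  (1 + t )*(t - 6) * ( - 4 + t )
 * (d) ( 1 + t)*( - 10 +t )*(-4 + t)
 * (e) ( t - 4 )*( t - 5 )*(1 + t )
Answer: e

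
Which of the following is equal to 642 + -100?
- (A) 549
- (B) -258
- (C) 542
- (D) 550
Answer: C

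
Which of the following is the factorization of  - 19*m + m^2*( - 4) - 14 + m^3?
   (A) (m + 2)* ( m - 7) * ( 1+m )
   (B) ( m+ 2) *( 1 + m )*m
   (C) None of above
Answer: A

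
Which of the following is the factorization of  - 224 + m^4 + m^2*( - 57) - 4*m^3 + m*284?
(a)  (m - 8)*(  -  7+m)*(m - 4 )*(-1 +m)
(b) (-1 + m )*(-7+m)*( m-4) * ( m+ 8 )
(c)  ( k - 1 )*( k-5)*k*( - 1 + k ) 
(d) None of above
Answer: b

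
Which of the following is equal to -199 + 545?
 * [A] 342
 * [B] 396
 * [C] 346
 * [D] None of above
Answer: C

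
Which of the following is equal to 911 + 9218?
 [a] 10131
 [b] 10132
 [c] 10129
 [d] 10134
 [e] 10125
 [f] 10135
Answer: c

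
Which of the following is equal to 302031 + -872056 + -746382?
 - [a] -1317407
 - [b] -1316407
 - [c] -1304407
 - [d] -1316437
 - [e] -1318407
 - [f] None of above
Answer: b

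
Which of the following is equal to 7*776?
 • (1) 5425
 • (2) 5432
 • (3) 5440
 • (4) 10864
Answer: 2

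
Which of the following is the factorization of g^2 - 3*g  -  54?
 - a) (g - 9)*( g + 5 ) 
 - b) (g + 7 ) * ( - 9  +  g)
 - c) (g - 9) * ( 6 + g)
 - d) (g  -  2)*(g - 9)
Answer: c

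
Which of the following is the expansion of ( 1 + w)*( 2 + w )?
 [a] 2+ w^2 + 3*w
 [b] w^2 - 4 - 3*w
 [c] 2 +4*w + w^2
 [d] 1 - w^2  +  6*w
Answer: a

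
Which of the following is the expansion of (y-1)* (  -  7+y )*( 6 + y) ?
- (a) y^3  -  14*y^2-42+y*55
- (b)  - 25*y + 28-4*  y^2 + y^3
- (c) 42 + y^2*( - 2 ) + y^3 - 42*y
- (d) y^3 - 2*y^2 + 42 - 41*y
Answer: d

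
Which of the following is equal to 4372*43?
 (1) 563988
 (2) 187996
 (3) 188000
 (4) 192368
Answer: 2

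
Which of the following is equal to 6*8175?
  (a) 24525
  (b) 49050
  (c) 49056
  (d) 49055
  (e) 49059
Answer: b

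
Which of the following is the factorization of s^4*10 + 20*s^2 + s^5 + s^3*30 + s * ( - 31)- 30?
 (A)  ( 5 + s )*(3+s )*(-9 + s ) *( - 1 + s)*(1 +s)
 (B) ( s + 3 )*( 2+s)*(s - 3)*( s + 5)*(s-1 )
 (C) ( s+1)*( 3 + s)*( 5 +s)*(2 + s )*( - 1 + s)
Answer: C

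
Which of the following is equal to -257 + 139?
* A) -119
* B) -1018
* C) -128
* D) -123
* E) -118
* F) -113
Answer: E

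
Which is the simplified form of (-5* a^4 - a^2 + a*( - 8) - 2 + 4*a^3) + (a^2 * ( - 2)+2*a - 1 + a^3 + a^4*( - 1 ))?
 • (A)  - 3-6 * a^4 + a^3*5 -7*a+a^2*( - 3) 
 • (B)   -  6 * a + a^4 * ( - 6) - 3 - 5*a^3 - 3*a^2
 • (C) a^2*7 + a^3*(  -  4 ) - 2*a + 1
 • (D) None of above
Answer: D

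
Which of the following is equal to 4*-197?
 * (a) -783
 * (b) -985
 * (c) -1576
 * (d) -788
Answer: d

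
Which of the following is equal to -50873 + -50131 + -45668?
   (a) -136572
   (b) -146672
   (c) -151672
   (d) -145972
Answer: b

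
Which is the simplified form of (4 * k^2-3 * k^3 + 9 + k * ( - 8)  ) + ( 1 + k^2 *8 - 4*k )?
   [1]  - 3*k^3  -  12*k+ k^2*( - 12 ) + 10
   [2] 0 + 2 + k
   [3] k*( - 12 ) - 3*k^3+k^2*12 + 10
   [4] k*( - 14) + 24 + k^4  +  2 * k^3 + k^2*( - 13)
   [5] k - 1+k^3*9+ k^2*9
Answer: 3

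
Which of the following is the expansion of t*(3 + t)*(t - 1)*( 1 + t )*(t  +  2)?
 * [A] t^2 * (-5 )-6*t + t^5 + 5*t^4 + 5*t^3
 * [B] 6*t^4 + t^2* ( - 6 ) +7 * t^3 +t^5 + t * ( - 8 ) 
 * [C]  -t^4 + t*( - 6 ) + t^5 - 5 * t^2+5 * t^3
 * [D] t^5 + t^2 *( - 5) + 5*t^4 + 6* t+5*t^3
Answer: A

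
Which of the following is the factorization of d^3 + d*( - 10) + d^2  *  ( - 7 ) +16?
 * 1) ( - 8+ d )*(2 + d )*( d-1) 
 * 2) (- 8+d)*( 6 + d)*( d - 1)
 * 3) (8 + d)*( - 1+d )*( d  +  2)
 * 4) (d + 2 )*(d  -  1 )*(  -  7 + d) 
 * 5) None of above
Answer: 1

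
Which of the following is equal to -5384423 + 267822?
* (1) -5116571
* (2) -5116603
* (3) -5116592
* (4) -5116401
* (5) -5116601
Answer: 5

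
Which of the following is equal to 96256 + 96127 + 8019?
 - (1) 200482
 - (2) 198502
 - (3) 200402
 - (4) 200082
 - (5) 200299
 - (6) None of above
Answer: 3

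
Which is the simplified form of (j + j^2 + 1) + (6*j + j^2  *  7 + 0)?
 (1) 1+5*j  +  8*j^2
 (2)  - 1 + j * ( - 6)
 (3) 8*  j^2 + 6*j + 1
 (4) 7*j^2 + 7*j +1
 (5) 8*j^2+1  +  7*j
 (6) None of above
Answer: 5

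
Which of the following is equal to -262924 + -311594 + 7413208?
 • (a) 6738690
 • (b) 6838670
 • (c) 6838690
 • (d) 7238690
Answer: c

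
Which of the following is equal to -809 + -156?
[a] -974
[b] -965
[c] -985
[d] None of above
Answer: b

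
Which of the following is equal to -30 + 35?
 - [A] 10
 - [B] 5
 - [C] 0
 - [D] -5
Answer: B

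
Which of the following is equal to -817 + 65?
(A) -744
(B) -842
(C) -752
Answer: C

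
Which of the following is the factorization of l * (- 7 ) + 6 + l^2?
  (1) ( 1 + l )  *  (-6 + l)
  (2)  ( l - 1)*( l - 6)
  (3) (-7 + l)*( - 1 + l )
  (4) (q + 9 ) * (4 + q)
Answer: 2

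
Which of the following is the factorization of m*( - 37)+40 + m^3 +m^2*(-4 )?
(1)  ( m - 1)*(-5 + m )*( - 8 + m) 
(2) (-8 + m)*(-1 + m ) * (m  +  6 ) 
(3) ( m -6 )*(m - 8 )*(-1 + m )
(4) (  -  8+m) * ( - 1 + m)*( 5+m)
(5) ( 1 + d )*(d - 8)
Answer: 4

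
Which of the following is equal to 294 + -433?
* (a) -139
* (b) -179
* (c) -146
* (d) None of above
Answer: a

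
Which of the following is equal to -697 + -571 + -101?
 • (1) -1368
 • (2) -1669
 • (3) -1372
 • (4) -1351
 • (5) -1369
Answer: 5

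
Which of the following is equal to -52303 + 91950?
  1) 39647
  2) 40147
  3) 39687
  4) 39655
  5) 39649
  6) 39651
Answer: 1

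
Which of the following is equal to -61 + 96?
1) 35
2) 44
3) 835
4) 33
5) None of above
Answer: 1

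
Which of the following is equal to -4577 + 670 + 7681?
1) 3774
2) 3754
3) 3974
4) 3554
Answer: 1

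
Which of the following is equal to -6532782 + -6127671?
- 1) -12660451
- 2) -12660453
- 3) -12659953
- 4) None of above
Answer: 2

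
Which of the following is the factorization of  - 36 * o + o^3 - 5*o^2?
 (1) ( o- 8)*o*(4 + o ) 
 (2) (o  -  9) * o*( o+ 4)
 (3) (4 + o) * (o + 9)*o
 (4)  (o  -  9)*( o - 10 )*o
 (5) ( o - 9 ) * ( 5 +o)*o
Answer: 2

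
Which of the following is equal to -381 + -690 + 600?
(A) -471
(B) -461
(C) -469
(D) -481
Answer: A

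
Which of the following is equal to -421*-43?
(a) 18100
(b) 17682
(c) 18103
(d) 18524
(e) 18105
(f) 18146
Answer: c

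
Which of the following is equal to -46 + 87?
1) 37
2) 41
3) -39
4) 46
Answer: 2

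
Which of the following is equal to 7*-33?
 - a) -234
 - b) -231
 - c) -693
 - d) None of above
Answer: b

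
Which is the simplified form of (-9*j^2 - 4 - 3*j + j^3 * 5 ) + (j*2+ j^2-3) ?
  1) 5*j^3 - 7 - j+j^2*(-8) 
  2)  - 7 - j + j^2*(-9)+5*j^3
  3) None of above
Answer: 1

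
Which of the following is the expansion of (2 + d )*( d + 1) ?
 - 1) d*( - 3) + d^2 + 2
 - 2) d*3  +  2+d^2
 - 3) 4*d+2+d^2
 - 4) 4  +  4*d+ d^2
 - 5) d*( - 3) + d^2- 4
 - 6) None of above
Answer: 2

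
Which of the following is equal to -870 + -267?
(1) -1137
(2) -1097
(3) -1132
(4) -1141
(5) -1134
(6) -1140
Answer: 1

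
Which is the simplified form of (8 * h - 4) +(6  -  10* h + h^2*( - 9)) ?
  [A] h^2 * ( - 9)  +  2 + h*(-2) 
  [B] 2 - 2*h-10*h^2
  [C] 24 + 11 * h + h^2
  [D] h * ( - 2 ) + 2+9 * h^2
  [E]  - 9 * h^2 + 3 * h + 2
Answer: A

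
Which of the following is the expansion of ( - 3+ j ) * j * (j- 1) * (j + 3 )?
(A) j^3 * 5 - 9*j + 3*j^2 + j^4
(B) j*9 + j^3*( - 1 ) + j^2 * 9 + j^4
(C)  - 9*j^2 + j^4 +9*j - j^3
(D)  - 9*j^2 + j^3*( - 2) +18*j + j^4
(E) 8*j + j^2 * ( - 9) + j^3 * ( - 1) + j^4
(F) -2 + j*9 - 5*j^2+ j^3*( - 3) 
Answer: C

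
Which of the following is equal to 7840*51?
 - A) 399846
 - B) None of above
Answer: B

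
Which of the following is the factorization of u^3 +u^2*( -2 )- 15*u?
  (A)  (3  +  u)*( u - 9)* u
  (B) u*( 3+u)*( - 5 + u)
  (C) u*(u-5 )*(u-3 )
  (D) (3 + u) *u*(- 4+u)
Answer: B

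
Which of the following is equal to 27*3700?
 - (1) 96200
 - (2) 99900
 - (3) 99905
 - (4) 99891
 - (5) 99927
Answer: 2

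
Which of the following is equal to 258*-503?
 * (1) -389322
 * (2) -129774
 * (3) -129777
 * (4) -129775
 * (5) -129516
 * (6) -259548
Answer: 2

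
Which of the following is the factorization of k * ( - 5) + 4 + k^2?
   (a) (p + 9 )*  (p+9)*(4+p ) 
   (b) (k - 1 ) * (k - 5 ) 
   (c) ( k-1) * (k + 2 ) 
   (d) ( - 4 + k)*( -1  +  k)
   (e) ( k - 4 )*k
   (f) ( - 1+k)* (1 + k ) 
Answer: d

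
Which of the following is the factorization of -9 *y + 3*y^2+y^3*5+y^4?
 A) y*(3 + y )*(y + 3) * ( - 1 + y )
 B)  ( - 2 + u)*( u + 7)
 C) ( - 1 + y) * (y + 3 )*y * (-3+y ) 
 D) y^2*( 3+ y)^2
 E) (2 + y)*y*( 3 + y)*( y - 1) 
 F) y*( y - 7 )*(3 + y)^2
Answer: A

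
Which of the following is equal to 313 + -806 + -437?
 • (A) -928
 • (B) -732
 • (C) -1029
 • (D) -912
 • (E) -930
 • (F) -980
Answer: E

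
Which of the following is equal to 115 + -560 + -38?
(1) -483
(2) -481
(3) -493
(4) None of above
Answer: 1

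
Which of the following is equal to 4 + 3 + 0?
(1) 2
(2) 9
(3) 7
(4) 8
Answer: 3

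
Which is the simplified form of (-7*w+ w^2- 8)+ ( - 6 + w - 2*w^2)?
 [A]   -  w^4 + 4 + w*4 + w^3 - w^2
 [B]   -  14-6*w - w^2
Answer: B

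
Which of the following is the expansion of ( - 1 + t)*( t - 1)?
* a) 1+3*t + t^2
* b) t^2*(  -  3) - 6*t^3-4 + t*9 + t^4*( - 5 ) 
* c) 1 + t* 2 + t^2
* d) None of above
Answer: d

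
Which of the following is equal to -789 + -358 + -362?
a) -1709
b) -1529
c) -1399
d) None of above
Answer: d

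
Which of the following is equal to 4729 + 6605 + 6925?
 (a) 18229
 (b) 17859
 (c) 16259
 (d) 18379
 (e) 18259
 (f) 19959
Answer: e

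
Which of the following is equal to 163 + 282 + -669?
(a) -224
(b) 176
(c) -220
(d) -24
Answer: a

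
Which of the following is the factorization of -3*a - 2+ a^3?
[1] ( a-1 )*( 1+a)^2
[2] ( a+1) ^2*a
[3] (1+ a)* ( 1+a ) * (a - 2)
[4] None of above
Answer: 3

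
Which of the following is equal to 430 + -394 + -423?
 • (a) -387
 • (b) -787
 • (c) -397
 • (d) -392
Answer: a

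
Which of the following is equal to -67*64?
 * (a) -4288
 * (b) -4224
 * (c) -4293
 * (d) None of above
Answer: a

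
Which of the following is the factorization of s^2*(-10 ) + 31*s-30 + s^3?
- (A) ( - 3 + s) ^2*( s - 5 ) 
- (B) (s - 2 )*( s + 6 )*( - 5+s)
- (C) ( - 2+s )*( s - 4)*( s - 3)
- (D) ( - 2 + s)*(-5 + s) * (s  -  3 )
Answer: D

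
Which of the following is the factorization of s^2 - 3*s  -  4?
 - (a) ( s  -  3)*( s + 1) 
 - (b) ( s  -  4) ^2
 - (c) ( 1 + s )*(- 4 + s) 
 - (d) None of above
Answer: c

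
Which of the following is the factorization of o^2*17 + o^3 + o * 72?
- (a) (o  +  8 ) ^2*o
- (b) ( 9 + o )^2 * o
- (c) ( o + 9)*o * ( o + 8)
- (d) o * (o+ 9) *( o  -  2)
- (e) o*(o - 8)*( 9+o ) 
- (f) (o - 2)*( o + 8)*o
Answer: c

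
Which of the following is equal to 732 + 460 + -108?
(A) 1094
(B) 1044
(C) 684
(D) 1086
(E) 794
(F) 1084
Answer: F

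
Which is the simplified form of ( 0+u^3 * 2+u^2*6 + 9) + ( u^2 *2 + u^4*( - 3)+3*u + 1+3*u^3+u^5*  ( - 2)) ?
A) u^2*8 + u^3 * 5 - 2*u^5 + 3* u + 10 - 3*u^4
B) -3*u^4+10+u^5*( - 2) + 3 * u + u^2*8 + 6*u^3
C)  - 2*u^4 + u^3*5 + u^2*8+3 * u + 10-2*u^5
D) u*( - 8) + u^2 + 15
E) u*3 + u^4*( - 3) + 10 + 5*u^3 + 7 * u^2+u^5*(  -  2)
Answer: A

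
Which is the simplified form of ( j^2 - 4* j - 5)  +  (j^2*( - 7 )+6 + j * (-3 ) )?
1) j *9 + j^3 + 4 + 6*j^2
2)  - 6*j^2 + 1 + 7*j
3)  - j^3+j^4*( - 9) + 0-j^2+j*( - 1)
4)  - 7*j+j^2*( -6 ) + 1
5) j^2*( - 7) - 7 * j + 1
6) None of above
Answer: 4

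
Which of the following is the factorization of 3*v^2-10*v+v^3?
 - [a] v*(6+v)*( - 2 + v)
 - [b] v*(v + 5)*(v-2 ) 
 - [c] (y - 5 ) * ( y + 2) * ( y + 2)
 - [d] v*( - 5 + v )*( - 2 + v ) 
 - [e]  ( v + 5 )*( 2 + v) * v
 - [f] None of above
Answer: b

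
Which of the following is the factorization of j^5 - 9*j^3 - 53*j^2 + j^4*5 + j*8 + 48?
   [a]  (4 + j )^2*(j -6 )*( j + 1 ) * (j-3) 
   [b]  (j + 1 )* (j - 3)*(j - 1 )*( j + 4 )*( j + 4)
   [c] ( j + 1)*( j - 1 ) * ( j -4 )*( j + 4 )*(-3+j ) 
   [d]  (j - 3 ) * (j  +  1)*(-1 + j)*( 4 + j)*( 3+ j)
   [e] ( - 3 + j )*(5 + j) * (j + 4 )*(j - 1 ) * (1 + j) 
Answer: b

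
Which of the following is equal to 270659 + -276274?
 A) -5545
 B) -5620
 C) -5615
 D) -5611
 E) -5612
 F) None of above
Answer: C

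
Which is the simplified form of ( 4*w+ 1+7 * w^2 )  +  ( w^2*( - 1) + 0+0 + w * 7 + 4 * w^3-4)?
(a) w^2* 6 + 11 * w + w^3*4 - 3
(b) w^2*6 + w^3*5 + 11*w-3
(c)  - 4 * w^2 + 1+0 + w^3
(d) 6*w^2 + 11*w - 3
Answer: a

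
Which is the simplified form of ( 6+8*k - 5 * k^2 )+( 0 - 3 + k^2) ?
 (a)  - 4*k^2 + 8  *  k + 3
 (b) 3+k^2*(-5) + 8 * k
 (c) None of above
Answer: a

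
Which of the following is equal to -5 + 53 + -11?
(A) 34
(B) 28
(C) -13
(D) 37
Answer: D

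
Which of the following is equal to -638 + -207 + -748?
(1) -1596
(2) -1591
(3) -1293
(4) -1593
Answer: 4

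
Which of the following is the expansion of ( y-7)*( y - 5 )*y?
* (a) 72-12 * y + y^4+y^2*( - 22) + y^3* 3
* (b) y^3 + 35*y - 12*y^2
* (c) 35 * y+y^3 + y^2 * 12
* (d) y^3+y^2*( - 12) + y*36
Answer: b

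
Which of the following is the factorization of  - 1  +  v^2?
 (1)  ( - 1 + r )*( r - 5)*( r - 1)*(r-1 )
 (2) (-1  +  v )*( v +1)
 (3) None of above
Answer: 2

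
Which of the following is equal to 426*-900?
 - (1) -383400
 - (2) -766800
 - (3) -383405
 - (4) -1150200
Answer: 1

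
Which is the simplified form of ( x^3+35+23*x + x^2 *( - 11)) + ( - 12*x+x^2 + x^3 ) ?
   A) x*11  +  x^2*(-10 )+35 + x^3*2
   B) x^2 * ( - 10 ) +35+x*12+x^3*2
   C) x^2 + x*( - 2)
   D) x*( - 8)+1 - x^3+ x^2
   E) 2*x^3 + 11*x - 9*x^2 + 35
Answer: A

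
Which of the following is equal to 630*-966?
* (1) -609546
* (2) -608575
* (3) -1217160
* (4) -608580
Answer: 4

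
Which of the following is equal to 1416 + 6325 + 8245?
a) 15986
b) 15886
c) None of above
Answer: a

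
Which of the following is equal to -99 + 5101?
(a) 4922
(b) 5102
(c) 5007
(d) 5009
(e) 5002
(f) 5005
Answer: e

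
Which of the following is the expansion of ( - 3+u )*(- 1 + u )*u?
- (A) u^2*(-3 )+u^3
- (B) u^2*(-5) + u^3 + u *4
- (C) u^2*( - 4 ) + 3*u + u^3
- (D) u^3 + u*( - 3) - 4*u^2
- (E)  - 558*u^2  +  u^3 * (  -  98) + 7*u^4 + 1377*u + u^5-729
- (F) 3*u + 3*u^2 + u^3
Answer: C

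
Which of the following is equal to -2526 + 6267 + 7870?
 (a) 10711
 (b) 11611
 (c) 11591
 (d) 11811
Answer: b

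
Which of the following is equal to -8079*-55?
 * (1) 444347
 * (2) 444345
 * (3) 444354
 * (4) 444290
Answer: 2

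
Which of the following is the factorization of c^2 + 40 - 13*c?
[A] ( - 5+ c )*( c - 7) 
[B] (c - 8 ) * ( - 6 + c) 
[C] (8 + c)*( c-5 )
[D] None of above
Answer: D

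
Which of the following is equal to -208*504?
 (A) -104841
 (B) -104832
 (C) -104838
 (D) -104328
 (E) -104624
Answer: B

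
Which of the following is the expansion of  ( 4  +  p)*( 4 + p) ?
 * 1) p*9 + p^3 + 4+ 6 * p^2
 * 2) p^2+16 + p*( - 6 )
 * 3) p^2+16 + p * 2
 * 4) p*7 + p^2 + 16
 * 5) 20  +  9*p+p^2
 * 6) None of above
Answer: 6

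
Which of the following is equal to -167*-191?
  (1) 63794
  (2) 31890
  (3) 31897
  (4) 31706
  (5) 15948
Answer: 3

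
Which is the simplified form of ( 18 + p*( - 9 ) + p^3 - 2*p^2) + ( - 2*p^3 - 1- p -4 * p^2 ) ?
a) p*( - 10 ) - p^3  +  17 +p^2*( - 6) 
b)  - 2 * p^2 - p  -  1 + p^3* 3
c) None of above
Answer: a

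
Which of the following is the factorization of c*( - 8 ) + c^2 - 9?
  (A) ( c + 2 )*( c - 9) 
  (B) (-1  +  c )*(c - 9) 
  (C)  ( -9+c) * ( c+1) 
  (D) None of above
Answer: C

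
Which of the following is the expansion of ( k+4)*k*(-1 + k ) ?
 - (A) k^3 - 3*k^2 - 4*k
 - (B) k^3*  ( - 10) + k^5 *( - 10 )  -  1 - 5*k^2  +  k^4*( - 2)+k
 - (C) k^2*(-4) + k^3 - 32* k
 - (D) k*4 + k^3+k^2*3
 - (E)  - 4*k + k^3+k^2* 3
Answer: E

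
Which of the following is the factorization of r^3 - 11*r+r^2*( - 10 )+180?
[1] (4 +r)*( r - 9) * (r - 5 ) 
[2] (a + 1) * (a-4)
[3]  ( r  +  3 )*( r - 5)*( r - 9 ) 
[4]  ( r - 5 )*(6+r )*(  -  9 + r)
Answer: 1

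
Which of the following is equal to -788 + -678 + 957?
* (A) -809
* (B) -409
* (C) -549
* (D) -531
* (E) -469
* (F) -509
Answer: F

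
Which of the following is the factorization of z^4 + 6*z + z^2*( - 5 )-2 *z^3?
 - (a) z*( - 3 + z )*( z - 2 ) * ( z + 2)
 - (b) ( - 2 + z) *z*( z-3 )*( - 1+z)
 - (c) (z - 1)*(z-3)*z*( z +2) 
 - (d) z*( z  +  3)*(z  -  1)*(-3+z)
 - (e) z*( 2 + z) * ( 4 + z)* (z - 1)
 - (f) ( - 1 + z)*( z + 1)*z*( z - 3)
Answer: c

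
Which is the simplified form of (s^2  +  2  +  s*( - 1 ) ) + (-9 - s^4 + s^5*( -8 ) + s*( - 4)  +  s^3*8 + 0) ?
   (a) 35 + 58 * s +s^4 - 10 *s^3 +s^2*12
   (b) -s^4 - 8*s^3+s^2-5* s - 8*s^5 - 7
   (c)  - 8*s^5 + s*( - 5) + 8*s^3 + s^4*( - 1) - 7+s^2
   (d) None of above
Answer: c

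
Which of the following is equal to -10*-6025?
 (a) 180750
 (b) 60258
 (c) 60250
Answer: c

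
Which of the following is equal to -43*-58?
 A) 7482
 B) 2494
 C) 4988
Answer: B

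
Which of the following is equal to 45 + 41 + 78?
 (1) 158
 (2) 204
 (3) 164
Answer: 3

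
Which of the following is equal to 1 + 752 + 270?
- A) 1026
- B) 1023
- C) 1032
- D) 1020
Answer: B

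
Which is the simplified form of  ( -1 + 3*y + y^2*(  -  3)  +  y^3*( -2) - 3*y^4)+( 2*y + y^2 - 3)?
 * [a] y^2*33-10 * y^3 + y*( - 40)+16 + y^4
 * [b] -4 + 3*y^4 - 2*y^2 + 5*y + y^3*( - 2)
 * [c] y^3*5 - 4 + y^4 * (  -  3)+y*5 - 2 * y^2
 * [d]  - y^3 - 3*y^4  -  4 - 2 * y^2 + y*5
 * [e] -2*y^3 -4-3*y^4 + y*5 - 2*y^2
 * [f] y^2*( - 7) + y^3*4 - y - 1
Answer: e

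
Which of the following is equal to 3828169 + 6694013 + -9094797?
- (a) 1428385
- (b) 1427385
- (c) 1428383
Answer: b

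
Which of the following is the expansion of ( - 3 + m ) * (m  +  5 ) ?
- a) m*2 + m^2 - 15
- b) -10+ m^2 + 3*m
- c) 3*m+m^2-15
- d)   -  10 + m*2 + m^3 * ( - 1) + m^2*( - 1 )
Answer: a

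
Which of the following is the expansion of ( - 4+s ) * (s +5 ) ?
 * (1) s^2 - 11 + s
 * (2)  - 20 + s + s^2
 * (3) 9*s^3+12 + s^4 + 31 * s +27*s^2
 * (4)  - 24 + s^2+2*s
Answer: 2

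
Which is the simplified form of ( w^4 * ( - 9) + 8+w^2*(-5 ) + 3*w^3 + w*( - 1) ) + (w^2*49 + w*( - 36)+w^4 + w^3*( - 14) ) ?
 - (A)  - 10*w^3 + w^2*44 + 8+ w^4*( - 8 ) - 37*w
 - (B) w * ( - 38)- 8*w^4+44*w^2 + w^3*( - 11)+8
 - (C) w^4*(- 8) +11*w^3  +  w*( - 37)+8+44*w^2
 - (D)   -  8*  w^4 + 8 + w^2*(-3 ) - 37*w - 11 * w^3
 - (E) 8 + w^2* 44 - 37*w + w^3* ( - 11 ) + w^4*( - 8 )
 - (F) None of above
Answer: E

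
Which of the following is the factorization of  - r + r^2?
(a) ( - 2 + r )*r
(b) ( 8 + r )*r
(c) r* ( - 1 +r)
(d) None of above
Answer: c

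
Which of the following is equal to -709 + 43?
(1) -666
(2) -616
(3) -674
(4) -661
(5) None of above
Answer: 1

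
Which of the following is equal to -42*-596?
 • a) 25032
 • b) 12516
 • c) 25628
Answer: a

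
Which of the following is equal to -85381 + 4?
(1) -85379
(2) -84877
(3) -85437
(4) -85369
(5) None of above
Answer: 5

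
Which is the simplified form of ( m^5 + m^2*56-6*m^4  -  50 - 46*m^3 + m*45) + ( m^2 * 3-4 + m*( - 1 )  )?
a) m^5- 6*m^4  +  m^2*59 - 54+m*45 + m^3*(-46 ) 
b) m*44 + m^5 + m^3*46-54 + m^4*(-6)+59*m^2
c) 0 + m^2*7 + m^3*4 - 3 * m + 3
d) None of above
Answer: d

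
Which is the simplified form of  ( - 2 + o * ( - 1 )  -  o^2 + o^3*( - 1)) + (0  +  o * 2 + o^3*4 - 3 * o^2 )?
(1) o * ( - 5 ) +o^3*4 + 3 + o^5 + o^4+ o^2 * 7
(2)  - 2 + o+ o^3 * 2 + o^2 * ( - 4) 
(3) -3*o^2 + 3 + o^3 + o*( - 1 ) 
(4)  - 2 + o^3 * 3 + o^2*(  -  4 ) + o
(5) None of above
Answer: 4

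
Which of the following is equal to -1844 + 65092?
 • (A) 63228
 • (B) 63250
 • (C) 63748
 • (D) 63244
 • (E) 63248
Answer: E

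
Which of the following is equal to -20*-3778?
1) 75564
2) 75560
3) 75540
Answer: 2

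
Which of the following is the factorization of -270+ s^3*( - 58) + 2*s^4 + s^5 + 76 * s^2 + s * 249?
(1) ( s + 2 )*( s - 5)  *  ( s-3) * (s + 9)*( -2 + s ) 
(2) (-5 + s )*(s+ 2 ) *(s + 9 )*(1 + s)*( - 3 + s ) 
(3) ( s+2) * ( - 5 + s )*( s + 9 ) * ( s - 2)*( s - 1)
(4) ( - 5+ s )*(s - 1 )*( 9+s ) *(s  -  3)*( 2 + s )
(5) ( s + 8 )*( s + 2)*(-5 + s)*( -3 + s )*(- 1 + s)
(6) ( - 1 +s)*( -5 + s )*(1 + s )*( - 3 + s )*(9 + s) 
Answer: 4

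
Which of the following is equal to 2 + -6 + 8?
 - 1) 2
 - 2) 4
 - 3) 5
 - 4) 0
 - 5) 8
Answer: 2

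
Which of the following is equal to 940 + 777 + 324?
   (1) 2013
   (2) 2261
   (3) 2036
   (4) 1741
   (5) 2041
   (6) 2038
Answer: 5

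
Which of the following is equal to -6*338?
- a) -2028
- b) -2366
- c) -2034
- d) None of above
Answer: a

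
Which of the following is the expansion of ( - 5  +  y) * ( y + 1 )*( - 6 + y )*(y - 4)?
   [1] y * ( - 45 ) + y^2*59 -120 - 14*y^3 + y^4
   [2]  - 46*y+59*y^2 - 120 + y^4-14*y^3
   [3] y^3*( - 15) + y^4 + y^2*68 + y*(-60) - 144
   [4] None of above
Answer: 2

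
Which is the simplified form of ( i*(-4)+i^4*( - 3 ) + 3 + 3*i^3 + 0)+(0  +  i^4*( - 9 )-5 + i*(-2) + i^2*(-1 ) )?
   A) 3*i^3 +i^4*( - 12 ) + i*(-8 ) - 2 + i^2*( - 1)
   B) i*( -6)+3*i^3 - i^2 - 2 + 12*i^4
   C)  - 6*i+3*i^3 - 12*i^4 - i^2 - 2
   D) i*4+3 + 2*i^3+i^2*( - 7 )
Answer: C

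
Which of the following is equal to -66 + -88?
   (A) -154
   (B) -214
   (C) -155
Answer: A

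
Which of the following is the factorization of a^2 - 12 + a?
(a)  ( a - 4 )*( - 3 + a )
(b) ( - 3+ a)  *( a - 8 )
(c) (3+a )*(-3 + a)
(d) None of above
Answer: d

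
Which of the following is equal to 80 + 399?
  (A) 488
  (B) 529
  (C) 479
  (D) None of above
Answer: C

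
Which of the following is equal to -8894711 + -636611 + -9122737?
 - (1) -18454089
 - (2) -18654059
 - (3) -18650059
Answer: 2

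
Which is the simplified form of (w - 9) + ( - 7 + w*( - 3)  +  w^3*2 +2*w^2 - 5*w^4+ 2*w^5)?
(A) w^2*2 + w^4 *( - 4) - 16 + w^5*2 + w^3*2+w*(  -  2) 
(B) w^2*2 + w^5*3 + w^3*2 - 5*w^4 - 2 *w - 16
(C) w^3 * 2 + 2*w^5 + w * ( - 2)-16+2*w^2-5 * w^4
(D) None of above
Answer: C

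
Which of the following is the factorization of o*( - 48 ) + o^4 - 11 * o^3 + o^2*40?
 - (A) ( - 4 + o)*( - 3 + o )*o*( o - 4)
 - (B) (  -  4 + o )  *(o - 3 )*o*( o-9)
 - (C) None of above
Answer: A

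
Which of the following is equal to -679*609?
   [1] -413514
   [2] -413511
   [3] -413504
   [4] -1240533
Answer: 2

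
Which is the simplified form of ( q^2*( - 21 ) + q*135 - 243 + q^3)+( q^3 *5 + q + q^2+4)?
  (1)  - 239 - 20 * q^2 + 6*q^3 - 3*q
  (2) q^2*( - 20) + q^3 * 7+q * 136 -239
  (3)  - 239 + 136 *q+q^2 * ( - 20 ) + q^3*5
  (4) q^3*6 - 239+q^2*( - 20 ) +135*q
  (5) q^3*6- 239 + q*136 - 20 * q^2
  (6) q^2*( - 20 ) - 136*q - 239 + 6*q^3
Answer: 5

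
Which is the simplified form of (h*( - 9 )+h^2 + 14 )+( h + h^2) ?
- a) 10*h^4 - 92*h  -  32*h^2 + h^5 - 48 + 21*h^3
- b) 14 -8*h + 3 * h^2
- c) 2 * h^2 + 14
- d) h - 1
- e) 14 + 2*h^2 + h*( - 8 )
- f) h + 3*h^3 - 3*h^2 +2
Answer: e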